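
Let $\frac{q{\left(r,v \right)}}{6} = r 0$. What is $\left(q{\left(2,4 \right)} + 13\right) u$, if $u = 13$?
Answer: $169$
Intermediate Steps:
$q{\left(r,v \right)} = 0$ ($q{\left(r,v \right)} = 6 r 0 = 6 \cdot 0 = 0$)
$\left(q{\left(2,4 \right)} + 13\right) u = \left(0 + 13\right) 13 = 13 \cdot 13 = 169$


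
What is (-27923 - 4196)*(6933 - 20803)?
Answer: 445490530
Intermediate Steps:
(-27923 - 4196)*(6933 - 20803) = -32119*(-13870) = 445490530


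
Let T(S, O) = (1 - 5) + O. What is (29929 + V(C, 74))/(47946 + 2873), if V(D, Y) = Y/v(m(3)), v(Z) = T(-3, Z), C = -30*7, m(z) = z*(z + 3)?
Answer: 209540/355733 ≈ 0.58904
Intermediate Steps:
T(S, O) = -4 + O
m(z) = z*(3 + z)
C = -210
v(Z) = -4 + Z
V(D, Y) = Y/14 (V(D, Y) = Y/(-4 + 3*(3 + 3)) = Y/(-4 + 3*6) = Y/(-4 + 18) = Y/14)
(29929 + V(C, 74))/(47946 + 2873) = (29929 + (1/14)*74)/(47946 + 2873) = (29929 + 37/7)/50819 = (209540/7)*(1/50819) = 209540/355733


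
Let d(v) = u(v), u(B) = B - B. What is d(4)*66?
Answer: 0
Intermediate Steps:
u(B) = 0
d(v) = 0
d(4)*66 = 0*66 = 0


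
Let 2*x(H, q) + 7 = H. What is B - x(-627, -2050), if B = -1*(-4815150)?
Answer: 4815467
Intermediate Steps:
x(H, q) = -7/2 + H/2
B = 4815150
B - x(-627, -2050) = 4815150 - (-7/2 + (1/2)*(-627)) = 4815150 - (-7/2 - 627/2) = 4815150 - 1*(-317) = 4815150 + 317 = 4815467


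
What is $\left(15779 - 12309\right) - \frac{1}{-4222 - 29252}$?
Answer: $\frac{116154781}{33474} \approx 3470.0$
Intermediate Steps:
$\left(15779 - 12309\right) - \frac{1}{-4222 - 29252} = \left(15779 - 12309\right) - \frac{1}{-33474} = 3470 - - \frac{1}{33474} = 3470 + \frac{1}{33474} = \frac{116154781}{33474}$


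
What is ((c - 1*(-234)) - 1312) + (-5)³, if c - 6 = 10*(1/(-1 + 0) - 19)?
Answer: -1397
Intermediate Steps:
c = -194 (c = 6 + 10*(1/(-1 + 0) - 19) = 6 + 10*(1/(-1) - 19) = 6 + 10*(-1 - 19) = 6 + 10*(-20) = 6 - 200 = -194)
((c - 1*(-234)) - 1312) + (-5)³ = ((-194 - 1*(-234)) - 1312) + (-5)³ = ((-194 + 234) - 1312) - 125 = (40 - 1312) - 125 = -1272 - 125 = -1397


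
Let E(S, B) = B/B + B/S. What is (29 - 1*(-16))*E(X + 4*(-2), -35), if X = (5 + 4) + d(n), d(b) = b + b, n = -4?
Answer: 270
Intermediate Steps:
d(b) = 2*b
X = 1 (X = (5 + 4) + 2*(-4) = 9 - 8 = 1)
E(S, B) = 1 + B/S
(29 - 1*(-16))*E(X + 4*(-2), -35) = (29 - 1*(-16))*((-35 + (1 + 4*(-2)))/(1 + 4*(-2))) = (29 + 16)*((-35 + (1 - 8))/(1 - 8)) = 45*((-35 - 7)/(-7)) = 45*(-⅐*(-42)) = 45*6 = 270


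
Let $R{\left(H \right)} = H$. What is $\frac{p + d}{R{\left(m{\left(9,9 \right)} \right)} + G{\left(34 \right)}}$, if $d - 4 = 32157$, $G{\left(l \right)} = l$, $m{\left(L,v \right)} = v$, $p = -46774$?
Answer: $- \frac{14613}{43} \approx -339.84$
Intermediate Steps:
$d = 32161$ ($d = 4 + 32157 = 32161$)
$\frac{p + d}{R{\left(m{\left(9,9 \right)} \right)} + G{\left(34 \right)}} = \frac{-46774 + 32161}{9 + 34} = - \frac{14613}{43}$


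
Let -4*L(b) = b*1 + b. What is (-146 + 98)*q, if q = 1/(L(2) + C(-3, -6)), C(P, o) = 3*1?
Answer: -24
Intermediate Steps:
C(P, o) = 3
L(b) = -b/2 (L(b) = -(b*1 + b)/4 = -(b + b)/4 = -b/2)
q = 1/2 (q = 1/(-1/2*2 + 3) = 1/(-1 + 3) = 1/2 ≈ 0.50000)
(-146 + 98)*q = (-146 + 98)*(1/2) = -48*1/2 = -24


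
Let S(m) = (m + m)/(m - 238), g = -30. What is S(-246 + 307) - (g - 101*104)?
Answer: 1864396/177 ≈ 10533.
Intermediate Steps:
S(m) = 2*m/(-238 + m) (S(m) = (2*m)/(-238 + m) = 2*m/(-238 + m))
S(-246 + 307) - (g - 101*104) = 2*(-246 + 307)/(-238 + (-246 + 307)) - (-30 - 101*104) = 2*61/(-238 + 61) - (-30 - 10504) = 2*61/(-177) - 1*(-10534) = 2*61*(-1/177) + 10534 = -122/177 + 10534 = 1864396/177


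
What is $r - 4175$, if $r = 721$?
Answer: $-3454$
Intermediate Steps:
$r - 4175 = 721 - 4175 = -3454$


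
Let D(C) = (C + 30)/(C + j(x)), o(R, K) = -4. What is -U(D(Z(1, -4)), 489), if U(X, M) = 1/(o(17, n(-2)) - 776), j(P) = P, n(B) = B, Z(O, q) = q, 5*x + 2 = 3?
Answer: 1/780 ≈ 0.0012821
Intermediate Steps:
x = 1/5 (x = -2/5 + (1/5)*3 = -2/5 + 3/5 = 1/5 ≈ 0.20000)
D(C) = (30 + C)/(1/5 + C) (D(C) = (C + 30)/(C + 1/5) = (30 + C)/(1/5 + C))
U(X, M) = -1/780 (U(X, M) = 1/(-4 - 776) = 1/(-780) = -1/780)
-U(D(Z(1, -4)), 489) = -1*(-1/780) = 1/780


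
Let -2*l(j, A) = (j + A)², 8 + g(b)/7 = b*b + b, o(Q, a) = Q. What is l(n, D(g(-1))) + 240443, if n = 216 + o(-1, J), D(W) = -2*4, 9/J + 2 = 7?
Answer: 438037/2 ≈ 2.1902e+5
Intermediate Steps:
J = 9/5 (J = 9/(-2 + 7) = 9/5 ≈ 1.8000)
g(b) = -56 + 7*b + 7*b² (g(b) = -56 + 7*(b*b + b) = -56 + 7*(b² + b) = -56 + 7*(b + b²) = -56 + (7*b + 7*b²) = -56 + 7*b + 7*b²)
D(W) = -8
n = 215 (n = 216 - 1 = 215)
l(j, A) = -(A + j)²/2 (l(j, A) = -(j + A)²/2 = -(A + j)²/2)
l(n, D(g(-1))) + 240443 = -(-8 + 215)²/2 + 240443 = -½*207² + 240443 = -½*42849 + 240443 = -42849/2 + 240443 = 438037/2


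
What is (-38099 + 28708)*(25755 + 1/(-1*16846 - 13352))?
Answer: -7303845451199/30198 ≈ -2.4187e+8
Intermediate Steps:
(-38099 + 28708)*(25755 + 1/(-1*16846 - 13352)) = -9391*(25755 + 1/(-16846 - 13352)) = -9391*(25755 + 1/(-30198)) = -9391*(25755 - 1/30198) = -9391*777749489/30198 = -7303845451199/30198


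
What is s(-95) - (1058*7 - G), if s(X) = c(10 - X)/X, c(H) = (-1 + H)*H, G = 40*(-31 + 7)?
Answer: -161138/19 ≈ -8481.0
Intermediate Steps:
G = -960 (G = 40*(-24) = -960)
c(H) = H*(-1 + H)
s(X) = (9 - X)*(10 - X)/X (s(X) = ((10 - X)*(-1 + (10 - X)))/X = ((10 - X)*(9 - X))/X = ((9 - X)*(10 - X))/X = (9 - X)*(10 - X)/X)
s(-95) - (1058*7 - G) = (-19 - 95 + 90/(-95)) - (1058*7 - 1*(-960)) = (-19 - 95 + 90*(-1/95)) - (7406 + 960) = (-19 - 95 - 18/19) - 1*8366 = -2184/19 - 8366 = -161138/19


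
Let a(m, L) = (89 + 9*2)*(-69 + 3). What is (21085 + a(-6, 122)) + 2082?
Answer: 16105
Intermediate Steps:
a(m, L) = -7062 (a(m, L) = (89 + 18)*(-66) = 107*(-66) = -7062)
(21085 + a(-6, 122)) + 2082 = (21085 - 7062) + 2082 = 14023 + 2082 = 16105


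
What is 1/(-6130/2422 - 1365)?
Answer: -1211/1656080 ≈ -0.00073124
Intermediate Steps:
1/(-6130/2422 - 1365) = 1/(-6130*1/2422 - 1365) = 1/(-3065/1211 - 1365) = 1/(-1656080/1211) = -1211/1656080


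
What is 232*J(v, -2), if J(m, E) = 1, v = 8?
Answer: 232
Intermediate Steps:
232*J(v, -2) = 232*1 = 232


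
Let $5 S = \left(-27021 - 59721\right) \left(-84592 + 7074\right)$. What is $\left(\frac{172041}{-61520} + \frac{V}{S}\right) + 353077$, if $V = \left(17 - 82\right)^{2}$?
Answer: $\frac{36513571455386510911}{103416140555280} \approx 3.5307 \cdot 10^{5}$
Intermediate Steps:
$V = 4225$ ($V = \left(-65\right)^{2} = 4225$)
$S = \frac{6724066356}{5}$ ($S = \frac{\left(-27021 - 59721\right) \left(-84592 + 7074\right)}{5} = \frac{\left(-86742\right) \left(-77518\right)}{5} = \frac{1}{5} \cdot 6724066356 = \frac{6724066356}{5} \approx 1.3448 \cdot 10^{9}$)
$\left(\frac{172041}{-61520} + \frac{V}{S}\right) + 353077 = \left(\frac{172041}{-61520} + \frac{4225}{\frac{6724066356}{5}}\right) + 353077 = \left(172041 \left(- \frac{1}{61520}\right) + 4225 \cdot \frac{5}{6724066356}\right) + 353077 = \left(- \frac{172041}{61520} + \frac{21125}{6724066356}\right) + 353077 = - \frac{289203450085649}{103416140555280} + 353077 = \frac{36513571455386510911}{103416140555280}$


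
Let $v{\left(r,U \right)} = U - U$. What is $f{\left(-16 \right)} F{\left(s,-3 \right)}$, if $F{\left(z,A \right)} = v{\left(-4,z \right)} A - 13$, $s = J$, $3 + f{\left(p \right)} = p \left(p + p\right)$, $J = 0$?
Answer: $-6617$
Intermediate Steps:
$v{\left(r,U \right)} = 0$
$f{\left(p \right)} = -3 + 2 p^{2}$ ($f{\left(p \right)} = -3 + p \left(p + p\right) = -3 + p 2 p = -3 + 2 p^{2}$)
$s = 0$
$F{\left(z,A \right)} = -13$ ($F{\left(z,A \right)} = 0 A - 13 = 0 - 13 = -13$)
$f{\left(-16 \right)} F{\left(s,-3 \right)} = \left(-3 + 2 \left(-16\right)^{2}\right) \left(-13\right) = \left(-3 + 2 \cdot 256\right) \left(-13\right) = \left(-3 + 512\right) \left(-13\right) = 509 \left(-13\right) = -6617$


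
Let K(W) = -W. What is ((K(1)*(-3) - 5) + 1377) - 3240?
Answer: -1865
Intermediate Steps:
((K(1)*(-3) - 5) + 1377) - 3240 = ((-1*1*(-3) - 5) + 1377) - 3240 = ((-1*(-3) - 5) + 1377) - 3240 = ((3 - 5) + 1377) - 3240 = (-2 + 1377) - 3240 = 1375 - 3240 = -1865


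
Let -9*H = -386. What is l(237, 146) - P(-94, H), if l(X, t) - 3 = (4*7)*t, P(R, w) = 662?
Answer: 3429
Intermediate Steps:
H = 386/9 (H = -1/9*(-386) = 386/9 ≈ 42.889)
l(X, t) = 3 + 28*t (l(X, t) = 3 + (4*7)*t = 3 + 28*t)
l(237, 146) - P(-94, H) = (3 + 28*146) - 1*662 = (3 + 4088) - 662 = 4091 - 662 = 3429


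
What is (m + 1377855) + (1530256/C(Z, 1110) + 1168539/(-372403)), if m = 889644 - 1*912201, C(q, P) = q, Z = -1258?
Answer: 317181347874511/234241487 ≈ 1.3541e+6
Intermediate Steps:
m = -22557 (m = 889644 - 912201 = -22557)
(m + 1377855) + (1530256/C(Z, 1110) + 1168539/(-372403)) = (-22557 + 1377855) + (1530256/(-1258) + 1168539/(-372403)) = 1355298 + (1530256*(-1/1258) + 1168539*(-1/372403)) = 1355298 + (-765128/629 - 1168539/372403) = 1355298 - 285670973615/234241487 = 317181347874511/234241487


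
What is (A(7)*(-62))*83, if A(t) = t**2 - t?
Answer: -216132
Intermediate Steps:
(A(7)*(-62))*83 = ((7*(-1 + 7))*(-62))*83 = ((7*6)*(-62))*83 = (42*(-62))*83 = -2604*83 = -216132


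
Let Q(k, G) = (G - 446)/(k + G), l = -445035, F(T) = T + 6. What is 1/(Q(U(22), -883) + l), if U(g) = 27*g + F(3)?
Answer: -280/124608471 ≈ -2.2470e-6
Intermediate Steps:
F(T) = 6 + T
U(g) = 9 + 27*g (U(g) = 27*g + (6 + 3) = 27*g + 9 = 9 + 27*g)
Q(k, G) = (-446 + G)/(G + k)
1/(Q(U(22), -883) + l) = 1/((-446 - 883)/(-883 + (9 + 27*22)) - 445035) = 1/(-1329/(-883 + (9 + 594)) - 445035) = 1/(-1329/(-883 + 603) - 445035) = 1/(-1329/(-280) - 445035) = 1/(-1/280*(-1329) - 445035) = 1/(1329/280 - 445035) = 1/(-124608471/280) = -280/124608471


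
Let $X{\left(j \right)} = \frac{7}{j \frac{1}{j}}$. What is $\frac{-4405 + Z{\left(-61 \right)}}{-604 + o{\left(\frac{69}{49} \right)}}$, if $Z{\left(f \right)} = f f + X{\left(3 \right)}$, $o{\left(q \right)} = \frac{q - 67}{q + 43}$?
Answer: $\frac{736576}{658759} \approx 1.1181$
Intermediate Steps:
$X{\left(j \right)} = 7$ ($X{\left(j \right)} = \frac{7}{1} = 7 \cdot 1 = 7$)
$o{\left(q \right)} = \frac{-67 + q}{43 + q}$
$Z{\left(f \right)} = 7 + f^{2}$ ($Z{\left(f \right)} = f f + 7 = f^{2} + 7 = 7 + f^{2}$)
$\frac{-4405 + Z{\left(-61 \right)}}{-604 + o{\left(\frac{69}{49} \right)}} = \frac{-4405 + \left(7 + \left(-61\right)^{2}\right)}{-604 + \frac{-67 + \frac{69}{49}}{43 + \frac{69}{49}}} = \frac{-4405 + \left(7 + 3721\right)}{-604 + \frac{-67 + 69 \cdot \frac{1}{49}}{43 + 69 \cdot \frac{1}{49}}} = \frac{-4405 + 3728}{-604 + \frac{-67 + \frac{69}{49}}{43 + \frac{69}{49}}} = - \frac{677}{-604 + \frac{1}{\frac{2176}{49}} \left(- \frac{3214}{49}\right)} = - \frac{677}{-604 + \frac{49}{2176} \left(- \frac{3214}{49}\right)} = - \frac{677}{-604 - \frac{1607}{1088}} = - \frac{677}{- \frac{658759}{1088}} = \left(-677\right) \left(- \frac{1088}{658759}\right) = \frac{736576}{658759}$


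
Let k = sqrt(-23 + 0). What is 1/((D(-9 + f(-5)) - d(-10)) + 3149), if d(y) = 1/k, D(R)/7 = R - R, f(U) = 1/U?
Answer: 72427/228072624 - I*sqrt(23)/228072624 ≈ 0.00031756 - 2.1028e-8*I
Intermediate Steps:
D(R) = 0 (D(R) = 7*(R - R) = 7*0 = 0)
k = I*sqrt(23) (k = sqrt(-23) = I*sqrt(23) ≈ 4.7958*I)
d(y) = -I*sqrt(23)/23 (d(y) = 1/(I*sqrt(23)) = -I*sqrt(23)/23)
1/((D(-9 + f(-5)) - d(-10)) + 3149) = 1/((0 - (-1)*I*sqrt(23)/23) + 3149) = 1/((0 + I*sqrt(23)/23) + 3149) = 1/(I*sqrt(23)/23 + 3149) = 1/(3149 + I*sqrt(23)/23)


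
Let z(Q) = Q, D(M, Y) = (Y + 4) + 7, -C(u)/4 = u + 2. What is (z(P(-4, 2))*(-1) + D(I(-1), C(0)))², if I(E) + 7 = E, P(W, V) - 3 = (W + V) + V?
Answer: 0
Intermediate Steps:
P(W, V) = 3 + W + 2*V (P(W, V) = 3 + ((W + V) + V) = 3 + ((V + W) + V) = 3 + (W + 2*V) = 3 + W + 2*V)
I(E) = -7 + E
C(u) = -8 - 4*u (C(u) = -4*(u + 2) = -4*(2 + u) = -8 - 4*u)
D(M, Y) = 11 + Y (D(M, Y) = (4 + Y) + 7 = 11 + Y)
(z(P(-4, 2))*(-1) + D(I(-1), C(0)))² = ((3 - 4 + 2*2)*(-1) + (11 + (-8 - 4*0)))² = ((3 - 4 + 4)*(-1) + (11 + (-8 + 0)))² = (3*(-1) + (11 - 8))² = (-3 + 3)² = 0² = 0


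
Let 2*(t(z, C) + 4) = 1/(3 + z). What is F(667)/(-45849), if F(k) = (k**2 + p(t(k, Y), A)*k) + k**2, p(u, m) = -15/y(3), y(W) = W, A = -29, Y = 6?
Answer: -10189/527 ≈ -19.334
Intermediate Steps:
t(z, C) = -4 + 1/(2*(3 + z))
p(u, m) = -5 (p(u, m) = -15/3 = -15*1/3 = -5)
F(k) = -5*k + 2*k**2 (F(k) = (k**2 - 5*k) + k**2 = -5*k + 2*k**2)
F(667)/(-45849) = (667*(-5 + 2*667))/(-45849) = (667*(-5 + 1334))*(-1/45849) = (667*1329)*(-1/45849) = 886443*(-1/45849) = -10189/527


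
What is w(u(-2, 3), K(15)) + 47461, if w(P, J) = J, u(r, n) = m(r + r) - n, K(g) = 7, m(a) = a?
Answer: 47468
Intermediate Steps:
u(r, n) = -n + 2*r (u(r, n) = (r + r) - n = 2*r - n = -n + 2*r)
w(u(-2, 3), K(15)) + 47461 = 7 + 47461 = 47468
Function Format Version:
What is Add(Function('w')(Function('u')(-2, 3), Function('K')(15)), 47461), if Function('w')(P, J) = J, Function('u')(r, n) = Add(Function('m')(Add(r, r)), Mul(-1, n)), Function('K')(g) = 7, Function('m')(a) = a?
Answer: 47468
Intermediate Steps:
Function('u')(r, n) = Add(Mul(-1, n), Mul(2, r)) (Function('u')(r, n) = Add(Add(r, r), Mul(-1, n)) = Add(Mul(2, r), Mul(-1, n)) = Add(Mul(-1, n), Mul(2, r)))
Add(Function('w')(Function('u')(-2, 3), Function('K')(15)), 47461) = Add(7, 47461) = 47468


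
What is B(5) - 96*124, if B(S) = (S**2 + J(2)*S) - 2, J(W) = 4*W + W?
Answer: -11831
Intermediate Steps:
J(W) = 5*W
B(S) = -2 + S**2 + 10*S (B(S) = (S**2 + (5*2)*S) - 2 = (S**2 + 10*S) - 2 = -2 + S**2 + 10*S)
B(5) - 96*124 = (-2 + 5**2 + 10*5) - 96*124 = (-2 + 25 + 50) - 11904 = 73 - 11904 = -11831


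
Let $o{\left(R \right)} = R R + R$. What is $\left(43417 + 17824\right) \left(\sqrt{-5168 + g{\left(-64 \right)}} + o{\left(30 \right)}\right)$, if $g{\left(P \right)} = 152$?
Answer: $56954130 + 122482 i \sqrt{1254} \approx 5.6954 \cdot 10^{7} + 4.3373 \cdot 10^{6} i$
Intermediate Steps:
$o{\left(R \right)} = R + R^{2}$ ($o{\left(R \right)} = R^{2} + R = R + R^{2}$)
$\left(43417 + 17824\right) \left(\sqrt{-5168 + g{\left(-64 \right)}} + o{\left(30 \right)}\right) = \left(43417 + 17824\right) \left(\sqrt{-5168 + 152} + 30 \left(1 + 30\right)\right) = 61241 \left(\sqrt{-5016} + 30 \cdot 31\right) = 61241 \left(2 i \sqrt{1254} + 930\right) = 61241 \left(930 + 2 i \sqrt{1254}\right) = 56954130 + 122482 i \sqrt{1254}$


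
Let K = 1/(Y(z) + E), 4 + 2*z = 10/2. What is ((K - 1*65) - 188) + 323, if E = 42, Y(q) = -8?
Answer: 2381/34 ≈ 70.029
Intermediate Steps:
z = 1/2 (z = -2 + (10/2)/2 = -2 + (10*(1/2))/2 = -2 + (1/2)*5 = -2 + 5/2 = 1/2 ≈ 0.50000)
K = 1/34 (K = 1/(-8 + 42) = 1/34 ≈ 0.029412)
((K - 1*65) - 188) + 323 = ((1/34 - 1*65) - 188) + 323 = ((1/34 - 65) - 188) + 323 = (-2209/34 - 188) + 323 = -8601/34 + 323 = 2381/34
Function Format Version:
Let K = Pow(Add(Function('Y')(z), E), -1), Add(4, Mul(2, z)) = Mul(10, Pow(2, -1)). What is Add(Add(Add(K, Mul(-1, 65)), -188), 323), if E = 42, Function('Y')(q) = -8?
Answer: Rational(2381, 34) ≈ 70.029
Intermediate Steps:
z = Rational(1, 2) (z = Add(-2, Mul(Rational(1, 2), Mul(10, Pow(2, -1)))) = Add(-2, Mul(Rational(1, 2), Mul(10, Rational(1, 2)))) = Add(-2, Mul(Rational(1, 2), 5)) = Add(-2, Rational(5, 2)) = Rational(1, 2) ≈ 0.50000)
K = Rational(1, 34) (K = Pow(Add(-8, 42), -1) = Pow(34, -1) = Rational(1, 34) ≈ 0.029412)
Add(Add(Add(K, Mul(-1, 65)), -188), 323) = Add(Add(Add(Rational(1, 34), Mul(-1, 65)), -188), 323) = Add(Add(Add(Rational(1, 34), -65), -188), 323) = Add(Add(Rational(-2209, 34), -188), 323) = Add(Rational(-8601, 34), 323) = Rational(2381, 34)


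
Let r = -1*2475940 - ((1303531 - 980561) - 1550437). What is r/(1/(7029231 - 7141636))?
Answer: 140334607565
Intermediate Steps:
r = -1248473 (r = -2475940 - (322970 - 1550437) = -2475940 - 1*(-1227467) = -2475940 + 1227467 = -1248473)
r/(1/(7029231 - 7141636)) = -1248473/(1/(7029231 - 7141636)) = -1248473/(1/(-112405)) = -1248473/(-1/112405) = -1248473*(-112405) = 140334607565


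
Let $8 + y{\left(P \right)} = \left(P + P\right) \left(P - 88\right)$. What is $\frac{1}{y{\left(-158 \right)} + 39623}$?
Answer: $\frac{1}{117351} \approx 8.5214 \cdot 10^{-6}$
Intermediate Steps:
$y{\left(P \right)} = -8 + 2 P \left(-88 + P\right)$ ($y{\left(P \right)} = -8 + \left(P + P\right) \left(P - 88\right) = -8 + 2 P \left(-88 + P\right)$)
$\frac{1}{y{\left(-158 \right)} + 39623} = \frac{1}{\left(-8 - -27808 + 2 \left(-158\right)^{2}\right) + 39623} = \frac{1}{\left(-8 + 27808 + 2 \cdot 24964\right) + 39623} = \frac{1}{\left(-8 + 27808 + 49928\right) + 39623} = \frac{1}{77728 + 39623} = \frac{1}{117351}$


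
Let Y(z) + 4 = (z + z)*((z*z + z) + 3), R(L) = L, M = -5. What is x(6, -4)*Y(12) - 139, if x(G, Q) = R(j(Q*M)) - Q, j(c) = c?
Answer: 91349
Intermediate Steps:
Y(z) = -4 + 2*z*(3 + z + z²) (Y(z) = -4 + (z + z)*((z*z + z) + 3) = -4 + (2*z)*((z² + z) + 3) = -4 + (2*z)*((z + z²) + 3) = -4 + (2*z)*(3 + z + z²) = -4 + 2*z*(3 + z + z²))
x(G, Q) = -6*Q (x(G, Q) = Q*(-5) - Q = -5*Q - Q = -6*Q)
x(6, -4)*Y(12) - 139 = (-6*(-4))*(-4 + 2*12² + 2*12³ + 6*12) - 139 = 24*(-4 + 2*144 + 2*1728 + 72) - 139 = 24*(-4 + 288 + 3456 + 72) - 139 = 24*3812 - 139 = 91488 - 139 = 91349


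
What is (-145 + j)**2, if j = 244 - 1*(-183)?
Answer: 79524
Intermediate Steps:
j = 427 (j = 244 + 183 = 427)
(-145 + j)**2 = (-145 + 427)**2 = 282**2 = 79524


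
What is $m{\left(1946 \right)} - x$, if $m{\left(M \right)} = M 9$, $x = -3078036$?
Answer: $3095550$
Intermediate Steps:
$m{\left(M \right)} = 9 M$
$m{\left(1946 \right)} - x = 9 \cdot 1946 - -3078036 = 17514 + 3078036 = 3095550$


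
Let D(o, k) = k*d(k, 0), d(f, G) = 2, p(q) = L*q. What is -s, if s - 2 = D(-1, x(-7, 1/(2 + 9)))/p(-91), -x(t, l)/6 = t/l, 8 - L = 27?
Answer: -626/247 ≈ -2.5344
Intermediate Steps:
L = -19 (L = 8 - 1*27 = 8 - 27 = -19)
p(q) = -19*q
x(t, l) = -6*t/l
D(o, k) = 2*k (D(o, k) = k*2 = 2*k)
s = 626/247 (s = 2 + (2*(-6*(-7)/1/(2 + 9)))/((-19*(-91))) = 2 + (2*(-6*(-7)/1/11))/1729 = 2 + (2*(-6*(-7)/1/11))*(1/1729) = 2 + (2*(-6*(-7)*11))*(1/1729) = 2 + (2*462)*(1/1729) = 2 + 924*(1/1729) = 2 + 132/247 = 626/247 ≈ 2.5344)
-s = -1*626/247 = -626/247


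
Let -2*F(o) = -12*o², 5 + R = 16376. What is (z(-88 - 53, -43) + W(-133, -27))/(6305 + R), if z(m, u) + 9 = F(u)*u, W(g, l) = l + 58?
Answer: -119255/5669 ≈ -21.036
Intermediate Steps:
R = 16371 (R = -5 + 16376 = 16371)
W(g, l) = 58 + l
F(o) = 6*o² (F(o) = -(-6)*o² = 6*o²)
z(m, u) = -9 + 6*u³ (z(m, u) = -9 + (6*u²)*u = -9 + 6*u³)
(z(-88 - 53, -43) + W(-133, -27))/(6305 + R) = ((-9 + 6*(-43)³) + (58 - 27))/(6305 + 16371) = ((-9 + 6*(-79507)) + 31)/22676 = ((-9 - 477042) + 31)*(1/22676) = (-477051 + 31)*(1/22676) = -477020*1/22676 = -119255/5669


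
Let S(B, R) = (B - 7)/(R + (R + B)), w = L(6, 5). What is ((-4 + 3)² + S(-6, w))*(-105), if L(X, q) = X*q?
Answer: -1435/18 ≈ -79.722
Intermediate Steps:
w = 30 (w = 6*5 = 30)
S(B, R) = (-7 + B)/(B + 2*R) (S(B, R) = (-7 + B)/(R + (B + R)) = (-7 + B)/(B + 2*R))
((-4 + 3)² + S(-6, w))*(-105) = ((-4 + 3)² + (-7 - 6)/(-6 + 2*30))*(-105) = ((-1)² - 13/(-6 + 60))*(-105) = (1 - 13/54)*(-105) = (41/54)*(-105) = -1435/18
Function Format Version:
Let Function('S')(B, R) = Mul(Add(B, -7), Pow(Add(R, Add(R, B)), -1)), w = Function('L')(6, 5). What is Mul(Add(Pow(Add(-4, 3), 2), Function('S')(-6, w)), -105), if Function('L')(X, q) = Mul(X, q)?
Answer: Rational(-1435, 18) ≈ -79.722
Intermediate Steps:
w = 30 (w = Mul(6, 5) = 30)
Function('S')(B, R) = Mul(Pow(Add(B, Mul(2, R)), -1), Add(-7, B)) (Function('S')(B, R) = Mul(Add(-7, B), Pow(Add(R, Add(B, R)), -1)) = Mul(Add(-7, B), Pow(Add(B, Mul(2, R)), -1)) = Mul(Pow(Add(B, Mul(2, R)), -1), Add(-7, B)))
Mul(Add(Pow(Add(-4, 3), 2), Function('S')(-6, w)), -105) = Mul(Add(Pow(Add(-4, 3), 2), Mul(Pow(Add(-6, Mul(2, 30)), -1), Add(-7, -6))), -105) = Mul(Add(Pow(-1, 2), Mul(Pow(Add(-6, 60), -1), -13)), -105) = Mul(Add(1, Mul(Pow(54, -1), -13)), -105) = Mul(Add(1, Mul(Rational(1, 54), -13)), -105) = Mul(Add(1, Rational(-13, 54)), -105) = Mul(Rational(41, 54), -105) = Rational(-1435, 18)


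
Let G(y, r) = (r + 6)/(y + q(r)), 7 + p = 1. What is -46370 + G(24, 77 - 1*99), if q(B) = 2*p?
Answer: -139114/3 ≈ -46371.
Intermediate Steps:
p = -6 (p = -7 + 1 = -6)
q(B) = -12 (q(B) = 2*(-6) = -12)
G(y, r) = (6 + r)/(-12 + y) (G(y, r) = (r + 6)/(y - 12) = (6 + r)/(-12 + y))
-46370 + G(24, 77 - 1*99) = -46370 + (6 + (77 - 1*99))/(-12 + 24) = -46370 + (6 + (77 - 99))/12 = -46370 + (6 - 22)/12 = -46370 + (1/12)*(-16) = -46370 - 4/3 = -139114/3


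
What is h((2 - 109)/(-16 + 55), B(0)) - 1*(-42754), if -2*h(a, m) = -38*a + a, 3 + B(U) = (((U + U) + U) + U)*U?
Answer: 3330853/78 ≈ 42703.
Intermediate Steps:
B(U) = -3 + 4*U**2 (B(U) = -3 + (((U + U) + U) + U)*U = -3 + ((2*U + U) + U)*U = -3 + (3*U + U)*U = -3 + (4*U)*U = -3 + 4*U**2)
h(a, m) = 37*a/2 (h(a, m) = -(-38*a + a)/2 = -(-37)*a/2 = 37*a/2)
h((2 - 109)/(-16 + 55), B(0)) - 1*(-42754) = 37*((2 - 109)/(-16 + 55))/2 - 1*(-42754) = 37*(-107/39)/2 + 42754 = 37*(-107*1/39)/2 + 42754 = (37/2)*(-107/39) + 42754 = -3959/78 + 42754 = 3330853/78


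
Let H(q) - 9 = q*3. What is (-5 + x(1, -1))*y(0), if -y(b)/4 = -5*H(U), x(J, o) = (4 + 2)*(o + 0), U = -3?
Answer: 0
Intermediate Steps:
H(q) = 9 + 3*q (H(q) = 9 + q*3 = 9 + 3*q)
x(J, o) = 6*o
y(b) = 0 (y(b) = -(-20)*(9 + 3*(-3)) = -(-20)*(9 - 9) = -(-20)*0 = -4*0 = 0)
(-5 + x(1, -1))*y(0) = (-5 + 6*(-1))*0 = (-5 - 6)*0 = -11*0 = 0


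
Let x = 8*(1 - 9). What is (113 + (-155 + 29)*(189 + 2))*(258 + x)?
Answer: -4646882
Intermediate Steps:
x = -64 (x = 8*(-8) = -64)
(113 + (-155 + 29)*(189 + 2))*(258 + x) = (113 + (-155 + 29)*(189 + 2))*(258 - 64) = (113 - 126*191)*194 = (113 - 24066)*194 = -23953*194 = -4646882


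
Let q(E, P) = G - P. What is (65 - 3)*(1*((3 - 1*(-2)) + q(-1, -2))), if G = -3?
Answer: 248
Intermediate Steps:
q(E, P) = -3 - P
(65 - 3)*(1*((3 - 1*(-2)) + q(-1, -2))) = (65 - 3)*(1*((3 - 1*(-2)) + (-3 - 1*(-2)))) = 62*(1*((3 + 2) + (-3 + 2))) = 62*(1*(5 - 1)) = 62*(1*4) = 62*4 = 248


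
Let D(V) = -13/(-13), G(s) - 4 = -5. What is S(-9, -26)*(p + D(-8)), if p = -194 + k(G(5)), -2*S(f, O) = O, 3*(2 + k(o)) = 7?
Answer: -7514/3 ≈ -2504.7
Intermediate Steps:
G(s) = -1 (G(s) = 4 - 5 = -1)
k(o) = ⅓ (k(o) = -2 + (⅓)*7 = -2 + 7/3 = ⅓)
D(V) = 1 (D(V) = -13*(-1/13) = 1)
S(f, O) = -O/2
p = -581/3 (p = -194 + ⅓ = -581/3 ≈ -193.67)
S(-9, -26)*(p + D(-8)) = (-½*(-26))*(-581/3 + 1) = 13*(-578/3) = -7514/3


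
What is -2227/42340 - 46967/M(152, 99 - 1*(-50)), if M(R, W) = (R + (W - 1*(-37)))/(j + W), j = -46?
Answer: -102412389533/7155460 ≈ -14312.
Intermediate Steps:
M(R, W) = (37 + R + W)/(-46 + W) (M(R, W) = (R + (W - 1*(-37)))/(-46 + W) = (R + (W + 37))/(-46 + W) = (R + (37 + W))/(-46 + W) = (37 + R + W)/(-46 + W))
-2227/42340 - 46967/M(152, 99 - 1*(-50)) = -2227/42340 - 46967*(-46 + (99 - 1*(-50)))/(37 + 152 + (99 - 1*(-50))) = -2227*1/42340 - 46967*(-46 + (99 + 50))/(37 + 152 + (99 + 50)) = -2227/42340 - 46967*(-46 + 149)/(37 + 152 + 149) = -2227/42340 - 46967/(338/103) = -2227/42340 - 46967/((1/103)*338) = -2227/42340 - 46967/338/103 = -2227/42340 - 46967*103/338 = -2227/42340 - 4837601/338 = -102412389533/7155460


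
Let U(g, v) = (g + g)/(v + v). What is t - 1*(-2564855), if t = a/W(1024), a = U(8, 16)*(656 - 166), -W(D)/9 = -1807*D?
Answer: 42713330550005/16653312 ≈ 2.5649e+6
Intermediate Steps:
W(D) = 16263*D (W(D) = -(-16263)*D = 16263*D)
U(g, v) = g/v (U(g, v) = (2*g)/((2*v)) = (2*g)*(1/(2*v)) = g/v)
a = 245 (a = (8/16)*(656 - 166) = (8*(1/16))*490 = (1/2)*490 = 245)
t = 245/16653312 (t = 245/((16263*1024)) = 245/16653312 ≈ 1.4712e-5)
t - 1*(-2564855) = 245/16653312 - 1*(-2564855) = 245/16653312 + 2564855 = 42713330550005/16653312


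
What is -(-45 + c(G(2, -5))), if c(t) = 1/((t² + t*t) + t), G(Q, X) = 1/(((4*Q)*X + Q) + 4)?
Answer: 649/8 ≈ 81.125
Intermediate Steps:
G(Q, X) = 1/(4 + Q + 4*Q*X) (G(Q, X) = 1/((4*Q*X + Q) + 4) = 1/((Q + 4*Q*X) + 4) = 1/(4 + Q + 4*Q*X))
c(t) = 1/(t + 2*t²) (c(t) = 1/((t² + t²) + t) = 1/(2*t² + t) = 1/(t + 2*t²))
-(-45 + c(G(2, -5))) = -(-45 + 1/((1/(4 + 2 + 4*2*(-5)))*(1 + 2/(4 + 2 + 4*2*(-5))))) = -(-45 + 1/((1/(4 + 2 - 40))*(1 + 2/(4 + 2 - 40)))) = -(-45 + 1/((1/(-34))*(1 + 2/(-34)))) = -(-45 + 1/((-1/34)*(1 + 2*(-1/34)))) = -(-45 - 34/(1 - 1/17)) = -(-45 - 34/16/17) = -(-45 - 34*17/16) = -(-45 - 289/8) = -1*(-649/8) = 649/8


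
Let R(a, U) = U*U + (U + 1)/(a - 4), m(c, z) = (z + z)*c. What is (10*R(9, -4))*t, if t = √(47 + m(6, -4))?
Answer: 154*I ≈ 154.0*I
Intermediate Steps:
m(c, z) = 2*c*z (m(c, z) = (2*z)*c = 2*c*z)
t = I (t = √(47 + 2*6*(-4)) = √(47 - 48) = √(-1) = I ≈ 1.0*I)
R(a, U) = U² + (1 + U)/(-4 + a)
(10*R(9, -4))*t = (10*((1 - 4 - 4*(-4)² + 9*(-4)²)/(-4 + 9)))*I = (10*((1 - 4 - 4*16 + 9*16)/5))*I = (10*((1 - 4 - 64 + 144)/5))*I = (10*((⅕)*77))*I = (10*(77/5))*I = 154*I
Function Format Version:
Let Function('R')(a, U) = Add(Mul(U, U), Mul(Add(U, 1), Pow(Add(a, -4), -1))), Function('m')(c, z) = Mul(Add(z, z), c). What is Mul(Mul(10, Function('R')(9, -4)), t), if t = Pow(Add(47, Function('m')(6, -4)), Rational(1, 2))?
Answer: Mul(154, I) ≈ Mul(154.00, I)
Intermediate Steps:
Function('m')(c, z) = Mul(2, c, z) (Function('m')(c, z) = Mul(Mul(2, z), c) = Mul(2, c, z))
t = I (t = Pow(Add(47, Mul(2, 6, -4)), Rational(1, 2)) = Pow(Add(47, -48), Rational(1, 2)) = Pow(-1, Rational(1, 2)) = I ≈ Mul(1.0000, I))
Function('R')(a, U) = Add(Pow(U, 2), Mul(Pow(Add(-4, a), -1), Add(1, U))) (Function('R')(a, U) = Add(Pow(U, 2), Mul(Add(1, U), Pow(Add(-4, a), -1))) = Add(Pow(U, 2), Mul(Pow(Add(-4, a), -1), Add(1, U))))
Mul(Mul(10, Function('R')(9, -4)), t) = Mul(Mul(10, Mul(Pow(Add(-4, 9), -1), Add(1, -4, Mul(-4, Pow(-4, 2)), Mul(9, Pow(-4, 2))))), I) = Mul(Mul(10, Mul(Pow(5, -1), Add(1, -4, Mul(-4, 16), Mul(9, 16)))), I) = Mul(Mul(10, Mul(Rational(1, 5), Add(1, -4, -64, 144))), I) = Mul(Mul(10, Mul(Rational(1, 5), 77)), I) = Mul(Mul(10, Rational(77, 5)), I) = Mul(154, I)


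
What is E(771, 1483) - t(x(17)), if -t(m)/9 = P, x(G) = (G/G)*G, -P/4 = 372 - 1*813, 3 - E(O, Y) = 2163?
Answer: 13716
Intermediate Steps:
E(O, Y) = -2160 (E(O, Y) = 3 - 1*2163 = 3 - 2163 = -2160)
P = 1764 (P = -4*(372 - 1*813) = -4*(372 - 813) = -4*(-441) = 1764)
x(G) = G (x(G) = 1*G = G)
t(m) = -15876 (t(m) = -9*1764 = -15876)
E(771, 1483) - t(x(17)) = -2160 - 1*(-15876) = -2160 + 15876 = 13716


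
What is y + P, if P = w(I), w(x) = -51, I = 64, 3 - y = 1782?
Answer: -1830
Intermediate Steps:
y = -1779 (y = 3 - 1*1782 = 3 - 1782 = -1779)
P = -51
y + P = -1779 - 51 = -1830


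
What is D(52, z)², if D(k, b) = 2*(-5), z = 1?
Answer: 100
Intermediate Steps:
D(k, b) = -10
D(52, z)² = (-10)² = 100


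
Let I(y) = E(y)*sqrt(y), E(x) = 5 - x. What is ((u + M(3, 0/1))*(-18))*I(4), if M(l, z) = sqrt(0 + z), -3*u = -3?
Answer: -36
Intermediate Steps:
u = 1 (u = -1/3*(-3) = 1)
M(l, z) = sqrt(z)
I(y) = sqrt(y)*(5 - y) (I(y) = (5 - y)*sqrt(y) = sqrt(y)*(5 - y))
((u + M(3, 0/1))*(-18))*I(4) = ((1 + sqrt(0/1))*(-18))*(sqrt(4)*(5 - 1*4)) = ((1 + sqrt(0*1))*(-18))*(2*(5 - 4)) = ((1 + sqrt(0))*(-18))*(2*1) = ((1 + 0)*(-18))*2 = (1*(-18))*2 = -18*2 = -36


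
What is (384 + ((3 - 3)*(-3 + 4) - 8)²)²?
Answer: 200704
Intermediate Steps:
(384 + ((3 - 3)*(-3 + 4) - 8)²)² = (384 + (0*1 - 8)²)² = (384 + (0 - 8)²)² = (384 + (-8)²)² = (384 + 64)² = 448² = 200704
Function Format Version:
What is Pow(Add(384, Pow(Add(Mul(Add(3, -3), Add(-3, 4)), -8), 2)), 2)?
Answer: 200704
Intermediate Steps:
Pow(Add(384, Pow(Add(Mul(Add(3, -3), Add(-3, 4)), -8), 2)), 2) = Pow(Add(384, Pow(Add(Mul(0, 1), -8), 2)), 2) = Pow(Add(384, Pow(Add(0, -8), 2)), 2) = Pow(Add(384, Pow(-8, 2)), 2) = Pow(Add(384, 64), 2) = Pow(448, 2) = 200704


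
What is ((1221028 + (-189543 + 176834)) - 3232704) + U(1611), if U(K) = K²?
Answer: 570936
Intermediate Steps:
((1221028 + (-189543 + 176834)) - 3232704) + U(1611) = ((1221028 + (-189543 + 176834)) - 3232704) + 1611² = ((1221028 - 12709) - 3232704) + 2595321 = (1208319 - 3232704) + 2595321 = -2024385 + 2595321 = 570936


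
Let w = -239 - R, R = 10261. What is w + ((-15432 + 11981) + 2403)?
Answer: -11548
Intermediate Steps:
w = -10500 (w = -239 - 1*10261 = -239 - 10261 = -10500)
w + ((-15432 + 11981) + 2403) = -10500 + ((-15432 + 11981) + 2403) = -10500 + (-3451 + 2403) = -10500 - 1048 = -11548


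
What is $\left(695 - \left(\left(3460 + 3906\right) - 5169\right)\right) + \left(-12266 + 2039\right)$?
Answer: $-11729$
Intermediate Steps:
$\left(695 - \left(\left(3460 + 3906\right) - 5169\right)\right) + \left(-12266 + 2039\right) = \left(695 - \left(7366 - 5169\right)\right) - 10227 = \left(695 - 2197\right) - 10227 = -1502 - 10227 = -11729$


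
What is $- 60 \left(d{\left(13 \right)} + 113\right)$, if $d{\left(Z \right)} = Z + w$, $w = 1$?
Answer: $-7620$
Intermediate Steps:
$d{\left(Z \right)} = 1 + Z$ ($d{\left(Z \right)} = Z + 1 = 1 + Z$)
$- 60 \left(d{\left(13 \right)} + 113\right) = - 60 \left(\left(1 + 13\right) + 113\right) = - 60 \left(14 + 113\right) = \left(-60\right) 127 = -7620$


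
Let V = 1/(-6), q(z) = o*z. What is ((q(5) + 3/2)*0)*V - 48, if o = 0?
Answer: -48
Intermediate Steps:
q(z) = 0 (q(z) = 0*z = 0)
V = -⅙ ≈ -0.16667
((q(5) + 3/2)*0)*V - 48 = ((0 + 3/2)*0)*(-⅙) - 48 = ((3/2)*0)*(-⅙) - 48 = 0*(-⅙) - 48 = 0 - 48 = -48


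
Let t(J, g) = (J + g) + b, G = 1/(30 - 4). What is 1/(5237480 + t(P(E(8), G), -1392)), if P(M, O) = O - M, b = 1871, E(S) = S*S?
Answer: 26/136185271 ≈ 1.9092e-7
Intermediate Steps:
G = 1/26 ≈ 0.038462
E(S) = S**2
t(J, g) = 1871 + J + g (t(J, g) = (J + g) + 1871 = 1871 + J + g)
1/(5237480 + t(P(E(8), G), -1392)) = 1/(5237480 + (1871 + (1/26 - 1*8**2) - 1392)) = 1/(5237480 + (1871 + (1/26 - 1*64) - 1392)) = 1/(5237480 + (1871 + (1/26 - 64) - 1392)) = 1/(5237480 + (1871 - 1663/26 - 1392)) = 1/(5237480 + 10791/26) = 1/(136185271/26) = 26/136185271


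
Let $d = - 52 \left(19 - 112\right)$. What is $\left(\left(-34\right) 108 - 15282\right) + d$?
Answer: $-14118$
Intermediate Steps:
$d = 4836$ ($d = \left(-52\right) \left(-93\right) = 4836$)
$\left(\left(-34\right) 108 - 15282\right) + d = \left(\left(-34\right) 108 - 15282\right) + 4836 = \left(-3672 - 15282\right) + 4836 = -18954 + 4836 = -14118$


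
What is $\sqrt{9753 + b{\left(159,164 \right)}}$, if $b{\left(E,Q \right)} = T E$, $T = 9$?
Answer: $4 \sqrt{699} \approx 105.75$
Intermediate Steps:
$b{\left(E,Q \right)} = 9 E$
$\sqrt{9753 + b{\left(159,164 \right)}} = \sqrt{9753 + 9 \cdot 159} = \sqrt{9753 + 1431} = \sqrt{11184} = 4 \sqrt{699}$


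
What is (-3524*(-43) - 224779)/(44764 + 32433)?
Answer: -73247/77197 ≈ -0.94883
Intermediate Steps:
(-3524*(-43) - 224779)/(44764 + 32433) = (151532 - 224779)/77197 = -73247*1/77197 = -73247/77197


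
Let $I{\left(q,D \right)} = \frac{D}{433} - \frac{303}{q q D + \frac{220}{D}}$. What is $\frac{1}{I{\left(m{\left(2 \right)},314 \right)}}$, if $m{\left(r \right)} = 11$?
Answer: $\frac{2582917744}{1852464509} \approx 1.3943$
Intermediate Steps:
$I{\left(q,D \right)} = - \frac{303}{\frac{220}{D} + D q^{2}} + \frac{D}{433}$ ($I{\left(q,D \right)} = D \frac{1}{433} - \frac{303}{q^{2} D + \frac{220}{D}} = \frac{D}{433} - \frac{303}{D q^{2} + \frac{220}{D}} = \frac{D}{433} - \frac{303}{\frac{220}{D} + D q^{2}} = - \frac{303}{\frac{220}{D} + D q^{2}} + \frac{D}{433}$)
$\frac{1}{I{\left(m{\left(2 \right)},314 \right)}} = \frac{1}{\frac{1}{433} \cdot 314 \frac{1}{220 + 314^{2} \cdot 11^{2}} \left(-130979 + 314^{2} \cdot 11^{2}\right)} = \frac{1}{\frac{1}{433} \cdot 314 \frac{1}{220 + 98596 \cdot 121} \left(-130979 + 98596 \cdot 121\right)} = \frac{1}{\frac{1}{433} \cdot 314 \frac{1}{220 + 11930116} \left(-130979 + 11930116\right)} = \frac{1}{\frac{1}{433} \cdot 314 \cdot \frac{1}{11930336} \cdot 11799137} = \frac{1}{\frac{1852464509}{2582917744}} = \frac{2582917744}{1852464509}$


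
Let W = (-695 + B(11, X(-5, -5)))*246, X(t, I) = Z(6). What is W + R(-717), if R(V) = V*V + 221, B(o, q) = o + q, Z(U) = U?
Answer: 347522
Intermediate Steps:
X(t, I) = 6
R(V) = 221 + V² (R(V) = V² + 221 = 221 + V²)
W = -166788 (W = (-695 + (11 + 6))*246 = (-695 + 17)*246 = -678*246 = -166788)
W + R(-717) = -166788 + (221 + (-717)²) = -166788 + (221 + 514089) = -166788 + 514310 = 347522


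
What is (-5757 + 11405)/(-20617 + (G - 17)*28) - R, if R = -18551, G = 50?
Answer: 365319195/19693 ≈ 18551.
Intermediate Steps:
(-5757 + 11405)/(-20617 + (G - 17)*28) - R = (-5757 + 11405)/(-20617 + (50 - 17)*28) - 1*(-18551) = 5648/(-20617 + 33*28) + 18551 = 5648/(-20617 + 924) + 18551 = 5648/(-19693) + 18551 = 5648*(-1/19693) + 18551 = -5648/19693 + 18551 = 365319195/19693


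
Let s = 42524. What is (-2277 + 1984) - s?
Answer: -42817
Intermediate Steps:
(-2277 + 1984) - s = (-2277 + 1984) - 1*42524 = -293 - 42524 = -42817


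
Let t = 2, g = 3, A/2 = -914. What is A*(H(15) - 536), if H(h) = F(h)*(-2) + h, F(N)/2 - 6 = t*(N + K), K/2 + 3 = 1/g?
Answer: 3412876/3 ≈ 1.1376e+6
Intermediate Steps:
A = -1828 (A = 2*(-914) = -1828)
K = -16/3 (K = -6 + 2/3 = -6 + 2*(⅓) = -6 + ⅔ = -16/3 ≈ -5.3333)
F(N) = -28/3 + 4*N (F(N) = 12 + 2*(2*(N - 16/3)) = 12 + 2*(2*(-16/3 + N)) = 12 + 2*(-32/3 + 2*N) = 12 + (-64/3 + 4*N) = -28/3 + 4*N)
H(h) = 56/3 - 7*h (H(h) = (-28/3 + 4*h)*(-2) + h = (56/3 - 8*h) + h = 56/3 - 7*h)
A*(H(15) - 536) = -1828*((56/3 - 7*15) - 536) = -1828*((56/3 - 105) - 536) = -1828*(-259/3 - 536) = -1828*(-1867/3) = 3412876/3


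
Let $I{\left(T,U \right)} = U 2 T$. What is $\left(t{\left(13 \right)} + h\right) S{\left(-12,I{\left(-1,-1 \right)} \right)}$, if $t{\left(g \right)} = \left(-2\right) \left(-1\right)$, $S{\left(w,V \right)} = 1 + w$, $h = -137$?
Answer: $1485$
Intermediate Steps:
$I{\left(T,U \right)} = 2 T U$ ($I{\left(T,U \right)} = 2 U T = 2 T U$)
$t{\left(g \right)} = 2$
$\left(t{\left(13 \right)} + h\right) S{\left(-12,I{\left(-1,-1 \right)} \right)} = \left(2 - 137\right) \left(1 - 12\right) = \left(-135\right) \left(-11\right) = 1485$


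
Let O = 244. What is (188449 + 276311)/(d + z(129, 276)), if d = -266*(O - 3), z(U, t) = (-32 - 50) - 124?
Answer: -58095/8039 ≈ -7.2266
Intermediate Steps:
z(U, t) = -206 (z(U, t) = -82 - 124 = -206)
d = -64106 (d = -266*(244 - 3) = -266*241 = -64106)
(188449 + 276311)/(d + z(129, 276)) = (188449 + 276311)/(-64106 - 206) = 464760/(-64312) = 464760*(-1/64312) = -58095/8039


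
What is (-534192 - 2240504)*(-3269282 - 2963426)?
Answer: 17293869956768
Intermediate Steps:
(-534192 - 2240504)*(-3269282 - 2963426) = -2774696*(-6232708) = 17293869956768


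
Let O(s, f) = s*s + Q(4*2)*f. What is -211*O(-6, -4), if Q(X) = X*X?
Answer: 46420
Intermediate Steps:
Q(X) = X**2
O(s, f) = s**2 + 64*f (O(s, f) = s*s + (4*2)**2*f = s**2 + 8**2*f = s**2 + 64*f)
-211*O(-6, -4) = -211*((-6)**2 + 64*(-4)) = -211*(36 - 256) = -211*(-220) = 46420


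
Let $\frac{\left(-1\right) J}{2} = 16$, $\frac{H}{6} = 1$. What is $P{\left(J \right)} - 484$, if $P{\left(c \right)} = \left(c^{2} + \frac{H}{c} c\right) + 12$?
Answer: $558$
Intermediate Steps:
$H = 6$ ($H = 6 \cdot 1 = 6$)
$J = -32$ ($J = \left(-2\right) 16 = -32$)
$P{\left(c \right)} = 18 + c^{2}$ ($P{\left(c \right)} = \left(c^{2} + \frac{6}{c} c\right) + 12 = \left(c^{2} + 6\right) + 12 = \left(6 + c^{2}\right) + 12 = 18 + c^{2}$)
$P{\left(J \right)} - 484 = \left(18 + \left(-32\right)^{2}\right) - 484 = \left(18 + 1024\right) - 484 = 1042 - 484 = 558$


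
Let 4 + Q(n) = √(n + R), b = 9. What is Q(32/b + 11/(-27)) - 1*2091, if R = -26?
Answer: -2095 + I*√1851/9 ≈ -2095.0 + 4.7804*I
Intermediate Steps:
Q(n) = -4 + √(-26 + n) (Q(n) = -4 + √(n - 26) = -4 + √(-26 + n))
Q(32/b + 11/(-27)) - 1*2091 = (-4 + √(-26 + (32/9 + 11/(-27)))) - 1*2091 = (-4 + √(-26 + (32*(⅑) + 11*(-1/27)))) - 2091 = (-4 + √(-26 + (32/9 - 11/27))) - 2091 = (-4 + √(-26 + 85/27)) - 2091 = (-4 + √(-617/27)) - 2091 = (-4 + I*√1851/9) - 2091 = -2095 + I*√1851/9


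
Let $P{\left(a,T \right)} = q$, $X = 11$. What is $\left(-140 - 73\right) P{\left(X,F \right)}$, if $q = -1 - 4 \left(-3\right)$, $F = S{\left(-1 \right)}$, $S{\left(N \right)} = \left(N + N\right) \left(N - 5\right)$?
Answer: $-2343$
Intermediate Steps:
$S{\left(N \right)} = 2 N \left(-5 + N\right)$
$F = 12$ ($F = 2 \left(-1\right) \left(-5 - 1\right) = 2 \left(-1\right) \left(-6\right) = 12$)
$q = 11$ ($q = -1 - -12 = -1 + 12 = 11$)
$P{\left(a,T \right)} = 11$
$\left(-140 - 73\right) P{\left(X,F \right)} = \left(-140 - 73\right) 11 = \left(-213\right) 11 = -2343$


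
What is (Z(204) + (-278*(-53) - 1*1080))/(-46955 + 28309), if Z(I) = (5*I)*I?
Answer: -110867/9323 ≈ -11.892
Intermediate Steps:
Z(I) = 5*I²
(Z(204) + (-278*(-53) - 1*1080))/(-46955 + 28309) = (5*204² + (-278*(-53) - 1*1080))/(-46955 + 28309) = (5*41616 + (14734 - 1080))/(-18646) = (208080 + 13654)*(-1/18646) = 221734*(-1/18646) = -110867/9323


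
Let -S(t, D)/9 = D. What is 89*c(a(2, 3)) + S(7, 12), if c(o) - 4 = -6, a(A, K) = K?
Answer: -286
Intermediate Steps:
c(o) = -2 (c(o) = 4 - 6 = -2)
S(t, D) = -9*D
89*c(a(2, 3)) + S(7, 12) = 89*(-2) - 9*12 = -178 - 108 = -286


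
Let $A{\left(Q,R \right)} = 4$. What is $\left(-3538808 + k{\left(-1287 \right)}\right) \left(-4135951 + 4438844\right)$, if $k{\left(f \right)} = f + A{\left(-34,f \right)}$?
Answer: $-1072268783263$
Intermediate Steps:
$k{\left(f \right)} = 4 + f$ ($k{\left(f \right)} = f + 4 = 4 + f$)
$\left(-3538808 + k{\left(-1287 \right)}\right) \left(-4135951 + 4438844\right) = \left(-3538808 + \left(4 - 1287\right)\right) \left(-4135951 + 4438844\right) = \left(-3538808 - 1283\right) 302893 = \left(-3540091\right) 302893 = -1072268783263$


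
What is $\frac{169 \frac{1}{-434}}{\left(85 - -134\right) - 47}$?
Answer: $- \frac{169}{74648} \approx -0.002264$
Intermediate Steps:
$\frac{169 \frac{1}{-434}}{\left(85 - -134\right) - 47} = \frac{169 \left(- \frac{1}{434}\right)}{\left(85 + 134\right) - 47} = - \frac{169}{434 \left(219 - 47\right)} = - \frac{169}{434 \cdot 172} = \left(- \frac{169}{434}\right) \frac{1}{172} = - \frac{169}{74648}$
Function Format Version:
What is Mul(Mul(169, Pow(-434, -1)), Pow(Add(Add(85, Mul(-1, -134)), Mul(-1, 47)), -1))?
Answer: Rational(-169, 74648) ≈ -0.0022640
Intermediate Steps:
Mul(Mul(169, Pow(-434, -1)), Pow(Add(Add(85, Mul(-1, -134)), Mul(-1, 47)), -1)) = Mul(Mul(169, Rational(-1, 434)), Pow(Add(Add(85, 134), -47), -1)) = Mul(Rational(-169, 434), Pow(Add(219, -47), -1)) = Mul(Rational(-169, 434), Pow(172, -1)) = Mul(Rational(-169, 434), Rational(1, 172)) = Rational(-169, 74648)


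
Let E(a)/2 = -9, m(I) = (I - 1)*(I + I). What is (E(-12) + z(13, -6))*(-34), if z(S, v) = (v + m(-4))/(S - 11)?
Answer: 34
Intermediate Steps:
m(I) = 2*I*(-1 + I) (m(I) = (-1 + I)*(2*I) = 2*I*(-1 + I))
E(a) = -18 (E(a) = 2*(-9) = -18)
z(S, v) = (40 + v)/(-11 + S) (z(S, v) = (v + 2*(-4)*(-1 - 4))/(S - 11) = (v + 2*(-4)*(-5))/(-11 + S) = (v + 40)/(-11 + S) = (40 + v)/(-11 + S))
(E(-12) + z(13, -6))*(-34) = (-18 + (40 - 6)/(-11 + 13))*(-34) = (-18 + 34/2)*(-34) = (-18 + (½)*34)*(-34) = (-18 + 17)*(-34) = -1*(-34) = 34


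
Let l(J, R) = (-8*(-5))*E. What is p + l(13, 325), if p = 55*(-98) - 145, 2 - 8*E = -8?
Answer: -5485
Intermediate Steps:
E = 5/4 (E = ¼ - ⅛*(-8) = ¼ + 1 = 5/4 ≈ 1.2500)
l(J, R) = 50 (l(J, R) = -8*(-5)*(5/4) = 40*(5/4) = 50)
p = -5535 (p = -5390 - 145 = -5535)
p + l(13, 325) = -5535 + 50 = -5485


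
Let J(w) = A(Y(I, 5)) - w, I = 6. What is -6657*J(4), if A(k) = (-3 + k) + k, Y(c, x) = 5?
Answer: -19971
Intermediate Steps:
A(k) = -3 + 2*k
J(w) = 7 - w (J(w) = (-3 + 2*5) - w = (-3 + 10) - w = 7 - w)
-6657*J(4) = -6657*(7 - 1*4) = -6657*(7 - 4) = -6657*3 = -19971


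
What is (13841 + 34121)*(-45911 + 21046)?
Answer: -1192575130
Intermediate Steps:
(13841 + 34121)*(-45911 + 21046) = 47962*(-24865) = -1192575130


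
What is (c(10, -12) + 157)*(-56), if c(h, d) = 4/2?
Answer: -8904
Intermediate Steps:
c(h, d) = 2 (c(h, d) = 4*(½) = 2)
(c(10, -12) + 157)*(-56) = (2 + 157)*(-56) = 159*(-56) = -8904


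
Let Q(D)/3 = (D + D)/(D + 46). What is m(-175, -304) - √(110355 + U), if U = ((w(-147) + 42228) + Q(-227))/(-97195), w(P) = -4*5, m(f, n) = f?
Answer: -175 - √1366140275474641037/3518459 ≈ -507.20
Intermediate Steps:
w(P) = -20
Q(D) = 6*D/(46 + D) (Q(D) = 3*((D + D)/(D + 46)) = 3*((2*D)/(46 + D)) = 3*(2*D/(46 + D)) = 6*D/(46 + D))
U = -1528202/3518459 (U = ((-20 + 42228) + 6*(-227)/(46 - 227))/(-97195) = (42208 + 6*(-227)/(-181))*(-1/97195) = (42208 + 6*(-227)*(-1/181))*(-1/97195) = (42208 + 1362/181)*(-1/97195) = (7641010/181)*(-1/97195) = -1528202/3518459 ≈ -0.43434)
m(-175, -304) - √(110355 + U) = -175 - √(110355 - 1528202/3518459) = -175 - √(388278014743/3518459) = -175 - √1366140275474641037/3518459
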